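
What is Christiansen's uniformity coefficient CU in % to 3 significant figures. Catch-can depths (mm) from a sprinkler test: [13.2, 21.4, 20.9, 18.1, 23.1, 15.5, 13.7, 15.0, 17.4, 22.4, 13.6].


Approach: apply Christiansen's uniformity coefficient, CU = (1 - mean_abs_deviation/mean)*100.
mean = 17.664 mm
mean |d_i - mean| = 3.1967 mm
CU = (1 - 3.1967/17.664)*100 = 81.9 %
Therefore Christiansen's uniformity coefficient CU = 81.9 %.


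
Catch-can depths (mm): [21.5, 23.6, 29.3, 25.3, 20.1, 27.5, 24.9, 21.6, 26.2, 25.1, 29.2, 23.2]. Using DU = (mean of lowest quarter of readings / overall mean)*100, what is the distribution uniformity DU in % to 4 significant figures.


sorted lowest 3 of 12: [20.1, 21.5, 21.6] -> mean = 21.0667 mm
overall mean = 24.7917 mm
DU = (21.0667/24.7917)*100 = 84.97 %
Therefore the distribution uniformity DU = 84.97 %.


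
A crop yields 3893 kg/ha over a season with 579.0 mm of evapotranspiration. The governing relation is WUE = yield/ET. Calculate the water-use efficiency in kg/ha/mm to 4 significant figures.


WUE = 3893 / 579.0 = 6.724 kg/ha/mm
Therefore the water-use efficiency = 6.724 kg/ha/mm.


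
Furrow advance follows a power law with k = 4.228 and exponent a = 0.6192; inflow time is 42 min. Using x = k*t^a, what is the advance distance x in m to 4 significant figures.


x = 4.228 * 42^0.6192 = 42.78 m
Therefore the advance distance x = 42.78 m.


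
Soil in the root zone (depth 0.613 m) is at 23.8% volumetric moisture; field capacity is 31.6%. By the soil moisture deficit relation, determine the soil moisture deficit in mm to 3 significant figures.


Approach: apply the soil moisture deficit relation, SMD = (FC - theta)/100 * depth * 1000.
SMD = (31.6 - 23.8)/100 * 0.613 * 1000 = 47.8 mm
Therefore the soil moisture deficit = 47.8 mm.


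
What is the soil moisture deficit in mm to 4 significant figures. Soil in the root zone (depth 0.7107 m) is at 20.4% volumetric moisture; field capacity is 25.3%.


Approach: apply the soil moisture deficit relation, SMD = (FC - theta)/100 * depth * 1000.
SMD = (25.3 - 20.4)/100 * 0.7107 * 1000 = 34.82 mm
Therefore the soil moisture deficit = 34.82 mm.


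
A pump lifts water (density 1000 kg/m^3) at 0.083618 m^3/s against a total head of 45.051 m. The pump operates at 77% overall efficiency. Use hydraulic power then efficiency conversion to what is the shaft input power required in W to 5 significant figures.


Approach: apply hydraulic power then efficiency conversion, P = rho*g*Q*H; P_in = P/eta.
Step 1 — hydraulic power (P = rho*g*Q*H):
  P = 1000 * 9.81 * 0.083618 * 45.051 = 36955.00 W
Step 2 — input power: P_in = P/eta = 36955.00 / 0.77 = 47994 W
Therefore the shaft input power required = 47994 W.


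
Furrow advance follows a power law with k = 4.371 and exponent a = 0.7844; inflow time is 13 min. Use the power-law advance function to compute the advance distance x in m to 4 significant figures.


Approach: apply the power-law advance function, x = k*t^a.
x = 4.371 * 13^0.7844 = 32.69 m
Therefore the advance distance x = 32.69 m.


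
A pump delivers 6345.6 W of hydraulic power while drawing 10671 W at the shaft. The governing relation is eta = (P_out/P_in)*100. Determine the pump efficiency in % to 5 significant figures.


eta = (6345.6 / 10671) * 100 = 59.466 %
Therefore the pump efficiency = 59.466 %.


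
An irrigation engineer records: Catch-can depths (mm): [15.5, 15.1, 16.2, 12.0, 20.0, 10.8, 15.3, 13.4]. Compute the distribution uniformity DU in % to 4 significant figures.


Approach: apply the low-quarter distribution uniformity, DU = (mean of lowest quarter of readings / overall mean)*100.
sorted lowest 2 of 8: [10.8, 12.0] -> mean = 11.4000 mm
overall mean = 14.7875 mm
DU = (11.4000/14.7875)*100 = 77.09 %
Therefore the distribution uniformity DU = 77.09 %.


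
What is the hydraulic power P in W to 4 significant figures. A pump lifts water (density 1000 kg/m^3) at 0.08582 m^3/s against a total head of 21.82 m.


Approach: apply the hydraulic power relation, P = rho*g*Q*H.
P = 1000 * 9.81 * 0.08582 * 21.82 = 18370 W
Therefore the hydraulic power P = 18370 W.


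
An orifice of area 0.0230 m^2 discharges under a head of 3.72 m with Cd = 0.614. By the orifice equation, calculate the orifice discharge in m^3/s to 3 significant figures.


Approach: apply the orifice equation, Q = Cd*A*sqrt(2*g*h).
Q = 0.614 * 0.0230 * sqrt(2*9.81*3.72) = 0.121 m^3/s
Therefore the orifice discharge = 0.121 m^3/s.


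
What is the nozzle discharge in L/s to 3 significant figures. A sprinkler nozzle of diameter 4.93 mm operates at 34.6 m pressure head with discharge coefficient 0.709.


Approach: apply the orifice equation, Q = Cd*A*sqrt(2*g*h), A = pi*(d/2)^2.
A = pi*(4.93e-3/2)^2 = 1.9089e-05 m^2
Q = 0.709 * 1.9089e-05 * sqrt(2*9.81*34.6) * 1000 = 0.353 L/s
Therefore the nozzle discharge = 0.353 L/s.


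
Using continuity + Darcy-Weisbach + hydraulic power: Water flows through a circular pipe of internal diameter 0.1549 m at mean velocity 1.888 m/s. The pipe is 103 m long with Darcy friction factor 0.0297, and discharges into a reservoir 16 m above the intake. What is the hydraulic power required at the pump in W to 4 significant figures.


Approach: apply continuity + Darcy-Weisbach + hydraulic power, Q = A*v; hf = f*(L/D)*(v^2/(2g)); H = static + hf; P = rho*g*Q*H.
Step 1 — flow rate (continuity, Q = A*v):
  A = pi*(0.1549/2)^2 = 0.0188449 m^2
  Q = 0.0188449 * 1.888 = 0.0355791 m^3/s
Step 2 — friction head loss (Darcy-Weisbach):
  hf = 0.0297 * (103/0.1549) * (1.888^2 / (2*9.81))
  hf = 3.58796 m
Step 3 — total head: H = 16 + 3.58796 = 19.5880 m
Step 4 — hydraulic power (P = rho*g*Q*H):
  P = 1000 * 9.81 * 0.0355791 * 19.5880 = 6837 W
Therefore the hydraulic power required at the pump = 6837 W.


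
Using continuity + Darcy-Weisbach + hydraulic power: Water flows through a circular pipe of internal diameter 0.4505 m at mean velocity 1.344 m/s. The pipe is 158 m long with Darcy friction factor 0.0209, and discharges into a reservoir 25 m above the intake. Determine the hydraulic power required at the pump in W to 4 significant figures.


Approach: apply continuity + Darcy-Weisbach + hydraulic power, Q = A*v; hf = f*(L/D)*(v^2/(2g)); H = static + hf; P = rho*g*Q*H.
Step 1 — flow rate (continuity, Q = A*v):
  A = pi*(0.4505/2)^2 = 0.159397 m^2
  Q = 0.159397 * 1.344 = 0.214229 m^3/s
Step 2 — friction head loss (Darcy-Weisbach):
  hf = 0.0209 * (158/0.4505) * (1.344^2 / (2*9.81))
  hf = 0.674851 m
Step 3 — total head: H = 25 + 0.674851 = 25.6749 m
Step 4 — hydraulic power (P = rho*g*Q*H):
  P = 1000 * 9.81 * 0.214229 * 25.6749 = 53960 W
Therefore the hydraulic power required at the pump = 53960 W.


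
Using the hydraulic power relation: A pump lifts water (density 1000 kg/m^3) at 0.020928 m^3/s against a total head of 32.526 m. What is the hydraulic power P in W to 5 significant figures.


Approach: apply the hydraulic power relation, P = rho*g*Q*H.
P = 1000 * 9.81 * 0.020928 * 32.526 = 6677.7 W
Therefore the hydraulic power P = 6677.7 W.


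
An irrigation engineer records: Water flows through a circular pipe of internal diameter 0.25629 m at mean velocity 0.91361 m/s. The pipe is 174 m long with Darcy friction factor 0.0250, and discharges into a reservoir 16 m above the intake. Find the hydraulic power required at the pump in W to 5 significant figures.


Approach: apply continuity + Darcy-Weisbach + hydraulic power, Q = A*v; hf = f*(L/D)*(v^2/(2g)); H = static + hf; P = rho*g*Q*H.
Step 1 — flow rate (continuity, Q = A*v):
  A = pi*(0.25629/2)^2 = 0.05158854 m^2
  Q = 0.05158854 * 0.91361 = 0.04713180 m^3/s
Step 2 — friction head loss (Darcy-Weisbach):
  hf = 0.0250 * (174/0.25629) * (0.91361^2 / (2*9.81))
  hf = 0.7220716 m
Step 3 — total head: H = 16 + 0.7220716 = 16.72207 m
Step 4 — hydraulic power (P = rho*g*Q*H):
  P = 1000 * 9.81 * 0.04713180 * 16.72207 = 7731.7 W
Therefore the hydraulic power required at the pump = 7731.7 W.


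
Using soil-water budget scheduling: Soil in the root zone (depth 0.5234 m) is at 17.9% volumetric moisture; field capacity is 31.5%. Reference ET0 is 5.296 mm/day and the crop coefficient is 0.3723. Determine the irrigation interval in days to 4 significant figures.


Approach: apply soil-water budget scheduling, SMD = (FC-theta)/100*depth*1000; ETc = ET0*Kc; interval = SMD/ETc.
Step 1 — soil moisture deficit:
  SMD = (31.5 - 17.9)/100 * 0.5234 * 1000 = 71.1824 mm
Step 2 — daily crop ET (ETc = ET0*Kc):
  ETc = 5.296 * 0.3723 = 1.97170 mm/day
Step 3 — irrigation interval (SMD/ETc):
  interval = 71.1824 / 1.97170 = 36.10 days
Therefore the irrigation interval = 36.10 days.


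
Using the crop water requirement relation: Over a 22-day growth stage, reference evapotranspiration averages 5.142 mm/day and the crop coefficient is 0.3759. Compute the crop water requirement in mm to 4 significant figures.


Approach: apply the crop water requirement relation, CWR = ET0 * Kc * days.
CWR = 5.142 * 0.3759 * 22 = 42.52 mm
Therefore the crop water requirement = 42.52 mm.


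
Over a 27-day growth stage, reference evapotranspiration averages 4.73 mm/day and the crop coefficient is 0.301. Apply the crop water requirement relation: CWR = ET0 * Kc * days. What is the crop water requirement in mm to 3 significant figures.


CWR = 4.73 * 0.301 * 27 = 38.4 mm
Therefore the crop water requirement = 38.4 mm.


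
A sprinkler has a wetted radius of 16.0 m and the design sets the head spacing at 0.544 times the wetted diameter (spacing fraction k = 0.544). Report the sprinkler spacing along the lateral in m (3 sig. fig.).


Approach: apply the sprinkler spacing rule (spacing as a fraction of wetted diameter), S = k*(2*R).
S = 0.544 * (2 * 16.0) = 17.4 m
Therefore the sprinkler spacing along the lateral = 17.4 m.


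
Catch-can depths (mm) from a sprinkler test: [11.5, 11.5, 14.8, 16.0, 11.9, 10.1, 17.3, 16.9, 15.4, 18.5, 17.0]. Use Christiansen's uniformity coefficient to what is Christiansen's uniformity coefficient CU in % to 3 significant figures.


Approach: apply Christiansen's uniformity coefficient, CU = (1 - mean_abs_deviation/mean)*100.
mean = 14.627 mm
mean |d_i - mean| = 2.4562 mm
CU = (1 - 2.4562/14.627)*100 = 83.2 %
Therefore Christiansen's uniformity coefficient CU = 83.2 %.


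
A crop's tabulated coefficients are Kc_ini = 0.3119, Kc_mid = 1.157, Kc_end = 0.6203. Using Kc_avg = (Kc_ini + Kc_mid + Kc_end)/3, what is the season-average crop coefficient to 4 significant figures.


Kc_avg = (0.3119 + 1.157 + 0.6203)/3 = 0.6964
Therefore the season-average crop coefficient = 0.6964.


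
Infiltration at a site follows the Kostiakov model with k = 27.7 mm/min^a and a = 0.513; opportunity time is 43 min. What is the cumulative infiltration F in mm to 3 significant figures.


Approach: apply the Kostiakov infiltration equation, F = k*t^a.
F = 27.7 * 43^0.513 = 191 mm
Therefore the cumulative infiltration F = 191 mm.


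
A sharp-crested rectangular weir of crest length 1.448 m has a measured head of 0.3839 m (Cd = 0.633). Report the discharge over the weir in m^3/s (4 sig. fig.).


Approach: apply the rectangular weir equation, Q = (2/3)*Cd*L*sqrt(2g)*H^1.5.
Q = (2/3)*0.633*1.448*sqrt(2*9.81)*0.3839^1.5 = 0.6438 m^3/s
Therefore the discharge over the weir = 0.6438 m^3/s.


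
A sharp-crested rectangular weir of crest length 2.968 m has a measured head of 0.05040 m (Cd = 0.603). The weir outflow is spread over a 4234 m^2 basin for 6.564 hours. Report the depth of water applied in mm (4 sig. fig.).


Approach: apply the rectangular weir equation with a volume-to-depth conversion, Q = (2/3)*Cd*L*sqrt(2g)*H^1.5; d = Q*t/A * 1000.
Step 1 — weir discharge:
  Q = (2/3)*0.603*2.968*sqrt(2*9.81)*0.05040^1.5 = 0.0597978 m^3/s
Step 2 — volume: V = 0.0597978 * 6.564*3600 = 1413.05 m^3
Step 3 — depth: d = V/A * 1000 = 1413.05/4234 * 1000 = 333.7 mm
Therefore the depth of water applied = 333.7 mm.


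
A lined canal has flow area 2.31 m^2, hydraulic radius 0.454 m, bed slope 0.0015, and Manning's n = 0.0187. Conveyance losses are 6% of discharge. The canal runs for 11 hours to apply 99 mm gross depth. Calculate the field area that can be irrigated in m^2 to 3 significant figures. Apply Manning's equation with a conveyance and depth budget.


Approach: apply Manning's equation with a conveyance and depth budget, Q = (1/n)*A*R^(2/3)*S^(1/2); Q_field = Q*(1-loss); Area = Q_field*t/(d/1000).
Step 1 — canal discharge (Manning's equation):
  Q = (1/0.0187) * 2.31 * 0.454^(2/3) * 0.0015^(1/2) = 2.8261 m^3/s
Step 2 — delivered flow: Q_field = 2.8261*(1 - 6/100) = 2.6565 m^3/s
Step 3 — volume delivered: V = 2.6565 * 11*3600 = 105200 m^3
Step 4 — area served: A = V / (depth/1000) = 105200 / 0.099 = 1060000 m^2
Therefore the field area that can be irrigated = 1060000 m^2.


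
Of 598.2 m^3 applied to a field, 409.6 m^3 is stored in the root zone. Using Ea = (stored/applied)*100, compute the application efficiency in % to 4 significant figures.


Ea = (409.6/598.2)*100 = 68.47 %
Therefore the application efficiency = 68.47 %.


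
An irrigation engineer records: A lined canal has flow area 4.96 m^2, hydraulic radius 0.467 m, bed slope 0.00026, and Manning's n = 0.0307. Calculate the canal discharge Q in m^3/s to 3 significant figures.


Approach: apply Manning's equation, Q = (1/n)*A*R^(2/3)*S^(1/2).
Q = (1/0.0307) * 4.96 * 0.467^(2/3) * 0.00026^(1/2) = 1.57 m^3/s
Therefore the canal discharge Q = 1.57 m^3/s.


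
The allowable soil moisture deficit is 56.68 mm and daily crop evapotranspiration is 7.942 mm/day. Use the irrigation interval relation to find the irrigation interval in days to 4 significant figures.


Approach: apply the irrigation interval relation, interval = SMD / ETc.
interval = 56.68 / 7.942 = 7.137 days
Therefore the irrigation interval = 7.137 days.


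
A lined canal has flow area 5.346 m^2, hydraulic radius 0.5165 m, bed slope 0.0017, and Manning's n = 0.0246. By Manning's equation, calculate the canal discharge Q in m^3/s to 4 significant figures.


Approach: apply Manning's equation, Q = (1/n)*A*R^(2/3)*S^(1/2).
Q = (1/0.0246) * 5.346 * 0.5165^(2/3) * 0.0017^(1/2) = 5.768 m^3/s
Therefore the canal discharge Q = 5.768 m^3/s.


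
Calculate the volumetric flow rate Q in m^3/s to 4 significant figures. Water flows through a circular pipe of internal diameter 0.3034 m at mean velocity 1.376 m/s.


Approach: apply the continuity equation for pipe flow, Q = A * v with A = pi*(D/2)^2.
A = pi*(0.3034/2)^2 = 0.0722971 m^2
Q = 0.0722971 * 1.376 = 0.09948 m^3/s
Therefore the volumetric flow rate Q = 0.09948 m^3/s.


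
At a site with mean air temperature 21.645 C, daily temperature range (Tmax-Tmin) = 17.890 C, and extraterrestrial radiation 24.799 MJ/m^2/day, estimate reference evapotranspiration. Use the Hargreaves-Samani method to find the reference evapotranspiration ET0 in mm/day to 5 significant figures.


Approach: apply the Hargreaves-Samani method, ET0 = 0.0023*(Tmean+17.8)*sqrt(Tmax-Tmin)*0.408*Ra.
ET0 = 0.0023*(21.645+17.8)*sqrt(17.890)*0.408*24.799 = 3.8826 mm/day
Therefore the reference evapotranspiration ET0 = 3.8826 mm/day.


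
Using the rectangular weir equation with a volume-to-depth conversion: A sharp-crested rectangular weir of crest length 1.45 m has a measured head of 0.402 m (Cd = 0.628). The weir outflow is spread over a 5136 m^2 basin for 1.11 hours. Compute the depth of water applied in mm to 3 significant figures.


Approach: apply the rectangular weir equation with a volume-to-depth conversion, Q = (2/3)*Cd*L*sqrt(2g)*H^1.5; d = Q*t/A * 1000.
Step 1 — weir discharge:
  Q = (2/3)*0.628*1.45*sqrt(2*9.81)*0.402^1.5 = 0.68537 m^3/s
Step 2 — volume: V = 0.68537 * 1.11*3600 = 2738.7 m^3
Step 3 — depth: d = V/A * 1000 = 2738.7/5136 * 1000 = 533 mm
Therefore the depth of water applied = 533 mm.


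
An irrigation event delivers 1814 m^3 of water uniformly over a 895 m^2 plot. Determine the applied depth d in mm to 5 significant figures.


Approach: apply depth from volume over area, d = (V/A)*1000.
d = (1814 / 895) * 1000 = 2026.8 mm
Therefore the applied depth d = 2026.8 mm.


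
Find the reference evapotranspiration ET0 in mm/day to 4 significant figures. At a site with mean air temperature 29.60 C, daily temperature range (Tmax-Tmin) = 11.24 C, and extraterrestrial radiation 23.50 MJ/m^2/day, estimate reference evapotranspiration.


Approach: apply the Hargreaves-Samani method, ET0 = 0.0023*(Tmean+17.8)*sqrt(Tmax-Tmin)*0.408*Ra.
ET0 = 0.0023*(29.60+17.8)*sqrt(11.24)*0.408*23.50 = 3.504 mm/day
Therefore the reference evapotranspiration ET0 = 3.504 mm/day.


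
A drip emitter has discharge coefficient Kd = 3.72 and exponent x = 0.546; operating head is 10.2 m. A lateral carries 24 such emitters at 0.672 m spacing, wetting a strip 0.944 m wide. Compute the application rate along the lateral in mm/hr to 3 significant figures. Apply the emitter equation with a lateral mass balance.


Approach: apply the emitter equation with a lateral mass balance, q = Kd*h^x; Q = n*q; rate = Q/(n*spacing*width).
Step 1 — single emitter flow (q = Kd*h^x):
  q = 3.72 * 10.2^0.546 = 13.220 L/hr
Step 2 — total lateral flow: Q = 24 * 13.220 = 317.29 L/hr
Step 3 — wetted area: A = 24 * 0.672 * 0.944 = 15.225 m^2
Step 4 — application rate: Q/A = 317.29/15.225 = 20.8 mm/hr
Therefore the application rate along the lateral = 20.8 mm/hr.


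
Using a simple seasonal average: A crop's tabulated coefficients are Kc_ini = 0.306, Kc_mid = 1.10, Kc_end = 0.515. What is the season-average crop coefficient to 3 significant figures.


Approach: apply a simple seasonal average, Kc_avg = (Kc_ini + Kc_mid + Kc_end)/3.
Kc_avg = (0.306 + 1.10 + 0.515)/3 = 0.640
Therefore the season-average crop coefficient = 0.640.


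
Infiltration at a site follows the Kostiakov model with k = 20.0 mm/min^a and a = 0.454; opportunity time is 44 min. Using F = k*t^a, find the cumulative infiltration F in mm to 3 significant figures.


F = 20.0 * 44^0.454 = 111 mm
Therefore the cumulative infiltration F = 111 mm.


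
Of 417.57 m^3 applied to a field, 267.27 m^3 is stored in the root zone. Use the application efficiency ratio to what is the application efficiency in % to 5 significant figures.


Approach: apply the application efficiency ratio, Ea = (stored/applied)*100.
Ea = (267.27/417.57)*100 = 64.006 %
Therefore the application efficiency = 64.006 %.


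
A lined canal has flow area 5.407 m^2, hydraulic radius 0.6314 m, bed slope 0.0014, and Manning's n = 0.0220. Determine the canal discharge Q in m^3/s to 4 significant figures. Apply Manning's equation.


Approach: apply Manning's equation, Q = (1/n)*A*R^(2/3)*S^(1/2).
Q = (1/0.0220) * 5.407 * 0.6314^(2/3) * 0.0014^(1/2) = 6.768 m^3/s
Therefore the canal discharge Q = 6.768 m^3/s.


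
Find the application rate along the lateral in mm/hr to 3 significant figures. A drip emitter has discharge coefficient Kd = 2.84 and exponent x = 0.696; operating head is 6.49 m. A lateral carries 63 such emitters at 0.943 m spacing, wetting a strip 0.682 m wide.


Approach: apply the emitter equation with a lateral mass balance, q = Kd*h^x; Q = n*q; rate = Q/(n*spacing*width).
Step 1 — single emitter flow (q = Kd*h^x):
  q = 2.84 * 6.49^0.696 = 10.439 L/hr
Step 2 — total lateral flow: Q = 63 * 10.439 = 657.63 L/hr
Step 3 — wetted area: A = 63 * 0.943 * 0.682 = 40.517 m^2
Step 4 — application rate: Q/A = 657.63/40.517 = 16.2 mm/hr
Therefore the application rate along the lateral = 16.2 mm/hr.


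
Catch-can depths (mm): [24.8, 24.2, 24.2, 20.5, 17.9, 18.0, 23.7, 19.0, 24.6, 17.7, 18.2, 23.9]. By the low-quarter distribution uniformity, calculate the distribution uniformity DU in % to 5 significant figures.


Approach: apply the low-quarter distribution uniformity, DU = (mean of lowest quarter of readings / overall mean)*100.
sorted lowest 3 of 12: [17.7, 17.9, 18.0] -> mean = 17.86667 mm
overall mean = 21.39167 mm
DU = (17.86667/21.39167)*100 = 83.522 %
Therefore the distribution uniformity DU = 83.522 %.


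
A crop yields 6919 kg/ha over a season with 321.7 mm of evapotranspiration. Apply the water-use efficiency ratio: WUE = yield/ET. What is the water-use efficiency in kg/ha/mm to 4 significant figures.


WUE = 6919 / 321.7 = 21.51 kg/ha/mm
Therefore the water-use efficiency = 21.51 kg/ha/mm.


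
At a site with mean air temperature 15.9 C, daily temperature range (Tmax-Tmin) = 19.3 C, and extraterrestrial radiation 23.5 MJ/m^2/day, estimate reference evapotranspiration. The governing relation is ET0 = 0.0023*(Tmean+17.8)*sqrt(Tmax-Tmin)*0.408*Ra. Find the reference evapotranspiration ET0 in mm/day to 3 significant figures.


ET0 = 0.0023*(15.9+17.8)*sqrt(19.3)*0.408*23.5 = 3.26 mm/day
Therefore the reference evapotranspiration ET0 = 3.26 mm/day.


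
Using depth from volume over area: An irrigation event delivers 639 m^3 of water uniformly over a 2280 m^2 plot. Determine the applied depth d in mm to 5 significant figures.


Approach: apply depth from volume over area, d = (V/A)*1000.
d = (639 / 2280) * 1000 = 280.26 mm
Therefore the applied depth d = 280.26 mm.


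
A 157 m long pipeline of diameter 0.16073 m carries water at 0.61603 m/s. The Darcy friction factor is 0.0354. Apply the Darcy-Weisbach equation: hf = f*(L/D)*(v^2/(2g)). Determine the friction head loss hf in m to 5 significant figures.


hf = 0.0354 * (157/0.16073) * (0.61603^2 / (2*9.81))
hf = 0.66882 m
Therefore the friction head loss hf = 0.66882 m.


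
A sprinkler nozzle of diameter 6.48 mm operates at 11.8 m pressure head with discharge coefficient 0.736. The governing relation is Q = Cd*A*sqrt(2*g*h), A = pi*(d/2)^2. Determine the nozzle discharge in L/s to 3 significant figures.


A = pi*(6.48e-3/2)^2 = 3.2979e-05 m^2
Q = 0.736 * 3.2979e-05 * sqrt(2*9.81*11.8) * 1000 = 0.369 L/s
Therefore the nozzle discharge = 0.369 L/s.


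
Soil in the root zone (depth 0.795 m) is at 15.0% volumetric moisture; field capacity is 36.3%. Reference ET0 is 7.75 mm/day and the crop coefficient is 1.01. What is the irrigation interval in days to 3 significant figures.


Approach: apply soil-water budget scheduling, SMD = (FC-theta)/100*depth*1000; ETc = ET0*Kc; interval = SMD/ETc.
Step 1 — soil moisture deficit:
  SMD = (36.3 - 15.0)/100 * 0.795 * 1000 = 169.33 mm
Step 2 — daily crop ET (ETc = ET0*Kc):
  ETc = 7.75 * 1.01 = 7.8275 mm/day
Step 3 — irrigation interval (SMD/ETc):
  interval = 169.33 / 7.8275 = 21.6 days
Therefore the irrigation interval = 21.6 days.


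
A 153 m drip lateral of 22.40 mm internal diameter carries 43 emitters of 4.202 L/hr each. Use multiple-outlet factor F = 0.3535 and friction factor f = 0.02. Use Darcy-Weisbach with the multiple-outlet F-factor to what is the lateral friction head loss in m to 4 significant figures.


Approach: apply Darcy-Weisbach with the multiple-outlet F-factor, Q = n*q/(3600*1000) m^3/s; v = Q/A; hf = F*f*(L/D)*(v^2/(2g)).
Q = 43*4.202/(3600*1000) = 5.01906e-05 m^3/s
A = pi*(22.40e-3/2)^2 = 3.94081e-04 m^2, so v = Q/A = 0.127361 m/s
hf = 0.3535*0.02*(153/0.02240)*(0.127361^2/(2*9.81)) = 0.03992 m
Therefore the lateral friction head loss = 0.03992 m.


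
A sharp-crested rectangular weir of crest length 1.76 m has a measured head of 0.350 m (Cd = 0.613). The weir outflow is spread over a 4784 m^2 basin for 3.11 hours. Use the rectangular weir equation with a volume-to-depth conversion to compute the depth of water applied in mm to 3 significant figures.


Approach: apply the rectangular weir equation with a volume-to-depth conversion, Q = (2/3)*Cd*L*sqrt(2g)*H^1.5; d = Q*t/A * 1000.
Step 1 — weir discharge:
  Q = (2/3)*0.613*1.76*sqrt(2*9.81)*0.350^1.5 = 0.65968 m^3/s
Step 2 — volume: V = 0.65968 * 3.11*3600 = 7385.8 m^3
Step 3 — depth: d = V/A * 1000 = 7385.8/4784 * 1000 = 1540 mm
Therefore the depth of water applied = 1540 mm.


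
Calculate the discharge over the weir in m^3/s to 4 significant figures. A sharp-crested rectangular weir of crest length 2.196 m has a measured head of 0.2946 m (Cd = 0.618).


Approach: apply the rectangular weir equation, Q = (2/3)*Cd*L*sqrt(2g)*H^1.5.
Q = (2/3)*0.618*2.196*sqrt(2*9.81)*0.2946^1.5 = 0.6408 m^3/s
Therefore the discharge over the weir = 0.6408 m^3/s.


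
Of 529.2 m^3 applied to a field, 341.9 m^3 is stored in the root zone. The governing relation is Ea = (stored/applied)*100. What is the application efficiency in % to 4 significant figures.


Ea = (341.9/529.2)*100 = 64.61 %
Therefore the application efficiency = 64.61 %.


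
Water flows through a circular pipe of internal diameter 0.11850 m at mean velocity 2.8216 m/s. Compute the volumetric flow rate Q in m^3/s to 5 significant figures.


Approach: apply the continuity equation for pipe flow, Q = A * v with A = pi*(D/2)^2.
A = pi*(0.11850/2)^2 = 0.01102876 m^2
Q = 0.01102876 * 2.8216 = 0.031119 m^3/s
Therefore the volumetric flow rate Q = 0.031119 m^3/s.


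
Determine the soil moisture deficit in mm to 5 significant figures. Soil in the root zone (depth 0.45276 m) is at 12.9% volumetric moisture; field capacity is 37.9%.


Approach: apply the soil moisture deficit relation, SMD = (FC - theta)/100 * depth * 1000.
SMD = (37.9 - 12.9)/100 * 0.45276 * 1000 = 113.19 mm
Therefore the soil moisture deficit = 113.19 mm.


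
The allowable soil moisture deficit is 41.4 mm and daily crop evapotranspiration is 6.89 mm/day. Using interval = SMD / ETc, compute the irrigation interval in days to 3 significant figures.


interval = 41.4 / 6.89 = 6.01 days
Therefore the irrigation interval = 6.01 days.


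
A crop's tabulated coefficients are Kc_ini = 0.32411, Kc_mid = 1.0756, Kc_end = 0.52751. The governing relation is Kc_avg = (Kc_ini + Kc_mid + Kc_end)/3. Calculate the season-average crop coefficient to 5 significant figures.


Kc_avg = (0.32411 + 1.0756 + 0.52751)/3 = 0.64241
Therefore the season-average crop coefficient = 0.64241.


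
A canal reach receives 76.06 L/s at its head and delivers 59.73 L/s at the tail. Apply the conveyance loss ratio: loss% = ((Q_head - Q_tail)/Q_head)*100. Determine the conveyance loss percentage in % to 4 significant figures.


loss = ((76.06 - 59.73)/76.06)*100 = 21.47 %
Therefore the conveyance loss percentage = 21.47 %.


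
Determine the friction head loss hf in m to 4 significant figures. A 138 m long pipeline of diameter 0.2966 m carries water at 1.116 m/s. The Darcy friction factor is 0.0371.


Approach: apply the Darcy-Weisbach equation, hf = f*(L/D)*(v^2/(2g)).
hf = 0.0371 * (138/0.2966) * (1.116^2 / (2*9.81))
hf = 1.096 m
Therefore the friction head loss hf = 1.096 m.


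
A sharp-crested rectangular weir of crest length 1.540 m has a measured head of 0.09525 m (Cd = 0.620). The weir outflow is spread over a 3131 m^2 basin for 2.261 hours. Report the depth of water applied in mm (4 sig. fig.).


Approach: apply the rectangular weir equation with a volume-to-depth conversion, Q = (2/3)*Cd*L*sqrt(2g)*H^1.5; d = Q*t/A * 1000.
Step 1 — weir discharge:
  Q = (2/3)*0.620*1.540*sqrt(2*9.81)*0.09525^1.5 = 0.0828835 m^3/s
Step 2 — volume: V = 0.0828835 * 2.261*3600 = 674.639 m^3
Step 3 — depth: d = V/A * 1000 = 674.639/3131 * 1000 = 215.5 mm
Therefore the depth of water applied = 215.5 mm.


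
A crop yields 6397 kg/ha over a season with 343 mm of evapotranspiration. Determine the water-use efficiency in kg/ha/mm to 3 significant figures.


Approach: apply the water-use efficiency ratio, WUE = yield/ET.
WUE = 6397 / 343 = 18.7 kg/ha/mm
Therefore the water-use efficiency = 18.7 kg/ha/mm.


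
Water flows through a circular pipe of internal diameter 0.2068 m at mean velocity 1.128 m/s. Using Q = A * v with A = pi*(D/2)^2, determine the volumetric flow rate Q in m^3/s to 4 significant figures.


A = pi*(0.2068/2)^2 = 0.0335885 m^2
Q = 0.0335885 * 1.128 = 0.03789 m^3/s
Therefore the volumetric flow rate Q = 0.03789 m^3/s.


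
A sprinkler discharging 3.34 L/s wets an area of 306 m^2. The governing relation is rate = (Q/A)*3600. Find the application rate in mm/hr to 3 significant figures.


rate = (3.34 / 306) * 3600 = 39.3 mm/hr
Therefore the application rate = 39.3 mm/hr.


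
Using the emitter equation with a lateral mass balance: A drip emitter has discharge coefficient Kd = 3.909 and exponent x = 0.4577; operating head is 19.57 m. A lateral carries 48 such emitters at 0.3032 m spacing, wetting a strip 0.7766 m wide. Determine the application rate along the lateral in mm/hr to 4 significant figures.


Approach: apply the emitter equation with a lateral mass balance, q = Kd*h^x; Q = n*q; rate = Q/(n*spacing*width).
Step 1 — single emitter flow (q = Kd*h^x):
  q = 3.909 * 19.57^0.4577 = 15.2485 L/hr
Step 2 — total lateral flow: Q = 48 * 15.2485 = 731.927 L/hr
Step 3 — wetted area: A = 48 * 0.3032 * 0.7766 = 11.3023 m^2
Step 4 — application rate: Q/A = 731.927/11.3023 = 64.76 mm/hr
Therefore the application rate along the lateral = 64.76 mm/hr.


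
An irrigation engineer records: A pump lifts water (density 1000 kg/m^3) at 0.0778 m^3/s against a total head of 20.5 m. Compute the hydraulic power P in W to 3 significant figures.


Approach: apply the hydraulic power relation, P = rho*g*Q*H.
P = 1000 * 9.81 * 0.0778 * 20.5 = 15600 W
Therefore the hydraulic power P = 15600 W.


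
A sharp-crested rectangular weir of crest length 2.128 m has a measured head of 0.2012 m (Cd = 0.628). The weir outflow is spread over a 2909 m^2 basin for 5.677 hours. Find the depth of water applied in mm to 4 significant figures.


Approach: apply the rectangular weir equation with a volume-to-depth conversion, Q = (2/3)*Cd*L*sqrt(2g)*H^1.5; d = Q*t/A * 1000.
Step 1 — weir discharge:
  Q = (2/3)*0.628*2.128*sqrt(2*9.81)*0.2012^1.5 = 0.356149 m^3/s
Step 2 — volume: V = 0.356149 * 5.677*3600 = 7278.68 m^3
Step 3 — depth: d = V/A * 1000 = 7278.68/2909 * 1000 = 2502 mm
Therefore the depth of water applied = 2502 mm.


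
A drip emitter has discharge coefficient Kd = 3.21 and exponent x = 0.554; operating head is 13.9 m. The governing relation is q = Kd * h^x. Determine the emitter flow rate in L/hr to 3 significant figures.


q = 3.21 * 13.9^0.554 = 13.8 L/hr
Therefore the emitter flow rate = 13.8 L/hr.


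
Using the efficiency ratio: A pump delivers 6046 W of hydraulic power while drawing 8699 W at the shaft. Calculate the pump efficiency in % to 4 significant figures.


Approach: apply the efficiency ratio, eta = (P_out/P_in)*100.
eta = (6046 / 8699) * 100 = 69.50 %
Therefore the pump efficiency = 69.50 %.


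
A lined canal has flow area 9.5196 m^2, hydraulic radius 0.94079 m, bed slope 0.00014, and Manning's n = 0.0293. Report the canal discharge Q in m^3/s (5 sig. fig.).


Approach: apply Manning's equation, Q = (1/n)*A*R^(2/3)*S^(1/2).
Q = (1/0.0293) * 9.5196 * 0.94079^(2/3) * 0.00014^(1/2) = 3.6910 m^3/s
Therefore the canal discharge Q = 3.6910 m^3/s.


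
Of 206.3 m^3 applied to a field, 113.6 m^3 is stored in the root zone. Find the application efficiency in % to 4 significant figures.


Approach: apply the application efficiency ratio, Ea = (stored/applied)*100.
Ea = (113.6/206.3)*100 = 55.07 %
Therefore the application efficiency = 55.07 %.


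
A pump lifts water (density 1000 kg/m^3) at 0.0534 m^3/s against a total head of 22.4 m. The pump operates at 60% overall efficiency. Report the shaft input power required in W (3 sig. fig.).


Approach: apply hydraulic power then efficiency conversion, P = rho*g*Q*H; P_in = P/eta.
Step 1 — hydraulic power (P = rho*g*Q*H):
  P = 1000 * 9.81 * 0.0534 * 22.4 = 11734 W
Step 2 — input power: P_in = P/eta = 11734 / 0.6 = 19600 W
Therefore the shaft input power required = 19600 W.


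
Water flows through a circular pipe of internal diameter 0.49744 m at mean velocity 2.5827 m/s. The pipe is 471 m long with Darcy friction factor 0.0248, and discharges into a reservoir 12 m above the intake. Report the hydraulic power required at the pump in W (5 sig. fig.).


Approach: apply continuity + Darcy-Weisbach + hydraulic power, Q = A*v; hf = f*(L/D)*(v^2/(2g)); H = static + hf; P = rho*g*Q*H.
Step 1 — flow rate (continuity, Q = A*v):
  A = pi*(0.49744/2)^2 = 0.1943441 m^2
  Q = 0.1943441 * 2.5827 = 0.5019324 m^3/s
Step 2 — friction head loss (Darcy-Weisbach):
  hf = 0.0248 * (471/0.49744) * (2.5827^2 / (2*9.81))
  hf = 7.983270 m
Step 3 — total head: H = 12 + 7.983270 = 19.98327 m
Step 4 — hydraulic power (P = rho*g*Q*H):
  P = 1000 * 9.81 * 0.5019324 * 19.98327 = 98397 W
Therefore the hydraulic power required at the pump = 98397 W.


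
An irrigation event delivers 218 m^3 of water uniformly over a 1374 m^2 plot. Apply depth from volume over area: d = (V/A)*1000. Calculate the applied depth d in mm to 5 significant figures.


d = (218 / 1374) * 1000 = 158.66 mm
Therefore the applied depth d = 158.66 mm.


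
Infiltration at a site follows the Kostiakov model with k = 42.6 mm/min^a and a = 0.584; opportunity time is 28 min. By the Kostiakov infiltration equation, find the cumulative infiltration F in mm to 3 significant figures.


Approach: apply the Kostiakov infiltration equation, F = k*t^a.
F = 42.6 * 28^0.584 = 298 mm
Therefore the cumulative infiltration F = 298 mm.


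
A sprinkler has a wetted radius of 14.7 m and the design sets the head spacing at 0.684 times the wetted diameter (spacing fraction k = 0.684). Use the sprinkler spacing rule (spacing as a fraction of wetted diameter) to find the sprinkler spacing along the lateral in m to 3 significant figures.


Approach: apply the sprinkler spacing rule (spacing as a fraction of wetted diameter), S = k*(2*R).
S = 0.684 * (2 * 14.7) = 20.1 m
Therefore the sprinkler spacing along the lateral = 20.1 m.


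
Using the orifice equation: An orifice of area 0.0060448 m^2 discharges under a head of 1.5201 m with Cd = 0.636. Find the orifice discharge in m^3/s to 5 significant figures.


Approach: apply the orifice equation, Q = Cd*A*sqrt(2*g*h).
Q = 0.636 * 0.0060448 * sqrt(2*9.81*1.5201) = 0.020995 m^3/s
Therefore the orifice discharge = 0.020995 m^3/s.


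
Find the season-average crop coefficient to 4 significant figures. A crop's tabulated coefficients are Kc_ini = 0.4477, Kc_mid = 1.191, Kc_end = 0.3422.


Approach: apply a simple seasonal average, Kc_avg = (Kc_ini + Kc_mid + Kc_end)/3.
Kc_avg = (0.4477 + 1.191 + 0.3422)/3 = 0.6603
Therefore the season-average crop coefficient = 0.6603.


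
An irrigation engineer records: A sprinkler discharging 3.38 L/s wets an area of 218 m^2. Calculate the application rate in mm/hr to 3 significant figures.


Approach: apply the application rate relation, rate = (Q/A)*3600.
rate = (3.38 / 218) * 3600 = 55.8 mm/hr
Therefore the application rate = 55.8 mm/hr.


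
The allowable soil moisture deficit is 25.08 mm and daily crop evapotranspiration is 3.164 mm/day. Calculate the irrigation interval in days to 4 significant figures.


Approach: apply the irrigation interval relation, interval = SMD / ETc.
interval = 25.08 / 3.164 = 7.927 days
Therefore the irrigation interval = 7.927 days.


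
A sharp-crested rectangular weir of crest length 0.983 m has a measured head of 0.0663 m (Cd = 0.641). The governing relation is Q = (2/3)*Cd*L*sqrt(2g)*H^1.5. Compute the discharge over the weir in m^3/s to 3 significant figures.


Q = (2/3)*0.641*0.983*sqrt(2*9.81)*0.0663^1.5 = 0.0318 m^3/s
Therefore the discharge over the weir = 0.0318 m^3/s.


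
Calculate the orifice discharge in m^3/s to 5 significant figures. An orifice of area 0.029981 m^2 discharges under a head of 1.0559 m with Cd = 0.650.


Approach: apply the orifice equation, Q = Cd*A*sqrt(2*g*h).
Q = 0.650 * 0.029981 * sqrt(2*9.81*1.0559) = 0.088699 m^3/s
Therefore the orifice discharge = 0.088699 m^3/s.


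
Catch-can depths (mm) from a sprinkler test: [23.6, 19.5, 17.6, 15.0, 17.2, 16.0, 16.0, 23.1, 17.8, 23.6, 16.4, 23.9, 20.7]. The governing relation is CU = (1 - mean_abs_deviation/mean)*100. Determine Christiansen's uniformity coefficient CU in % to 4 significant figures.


mean = 19.2615 mm
mean |d_i - mean| = 2.89704 mm
CU = (1 - 2.89704/19.2615)*100 = 84.96 %
Therefore Christiansen's uniformity coefficient CU = 84.96 %.


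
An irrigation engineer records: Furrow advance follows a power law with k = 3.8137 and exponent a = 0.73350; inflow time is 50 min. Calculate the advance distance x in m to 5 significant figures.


Approach: apply the power-law advance function, x = k*t^a.
x = 3.8137 * 50^0.73350 = 67.227 m
Therefore the advance distance x = 67.227 m.


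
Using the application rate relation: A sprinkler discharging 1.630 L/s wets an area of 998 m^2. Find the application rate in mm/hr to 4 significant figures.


Approach: apply the application rate relation, rate = (Q/A)*3600.
rate = (1.630 / 998) * 3600 = 5.880 mm/hr
Therefore the application rate = 5.880 mm/hr.


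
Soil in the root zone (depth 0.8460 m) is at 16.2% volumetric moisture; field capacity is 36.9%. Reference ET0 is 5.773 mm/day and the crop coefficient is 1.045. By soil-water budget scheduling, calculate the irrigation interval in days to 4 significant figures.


Approach: apply soil-water budget scheduling, SMD = (FC-theta)/100*depth*1000; ETc = ET0*Kc; interval = SMD/ETc.
Step 1 — soil moisture deficit:
  SMD = (36.9 - 16.2)/100 * 0.8460 * 1000 = 175.122 mm
Step 2 — daily crop ET (ETc = ET0*Kc):
  ETc = 5.773 * 1.045 = 6.03278 mm/day
Step 3 — irrigation interval (SMD/ETc):
  interval = 175.122 / 6.03278 = 29.03 days
Therefore the irrigation interval = 29.03 days.


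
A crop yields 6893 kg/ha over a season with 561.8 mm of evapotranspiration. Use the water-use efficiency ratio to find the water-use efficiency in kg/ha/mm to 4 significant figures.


Approach: apply the water-use efficiency ratio, WUE = yield/ET.
WUE = 6893 / 561.8 = 12.27 kg/ha/mm
Therefore the water-use efficiency = 12.27 kg/ha/mm.


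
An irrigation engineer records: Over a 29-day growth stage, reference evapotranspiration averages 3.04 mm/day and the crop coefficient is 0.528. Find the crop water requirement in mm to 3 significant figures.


Approach: apply the crop water requirement relation, CWR = ET0 * Kc * days.
CWR = 3.04 * 0.528 * 29 = 46.5 mm
Therefore the crop water requirement = 46.5 mm.


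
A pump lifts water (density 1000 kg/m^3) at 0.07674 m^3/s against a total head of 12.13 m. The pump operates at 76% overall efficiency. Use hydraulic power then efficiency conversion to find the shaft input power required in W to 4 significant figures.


Approach: apply hydraulic power then efficiency conversion, P = rho*g*Q*H; P_in = P/eta.
Step 1 — hydraulic power (P = rho*g*Q*H):
  P = 1000 * 9.81 * 0.07674 * 12.13 = 9131.70 W
Step 2 — input power: P_in = P/eta = 9131.70 / 0.76 = 12020 W
Therefore the shaft input power required = 12020 W.


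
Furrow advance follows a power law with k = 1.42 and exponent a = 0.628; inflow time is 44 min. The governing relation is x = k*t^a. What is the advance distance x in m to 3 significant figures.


x = 1.42 * 44^0.628 = 15.3 m
Therefore the advance distance x = 15.3 m.


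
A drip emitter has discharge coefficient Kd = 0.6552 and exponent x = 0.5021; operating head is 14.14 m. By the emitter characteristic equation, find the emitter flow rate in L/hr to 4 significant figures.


Approach: apply the emitter characteristic equation, q = Kd * h^x.
q = 0.6552 * 14.14^0.5021 = 2.478 L/hr
Therefore the emitter flow rate = 2.478 L/hr.


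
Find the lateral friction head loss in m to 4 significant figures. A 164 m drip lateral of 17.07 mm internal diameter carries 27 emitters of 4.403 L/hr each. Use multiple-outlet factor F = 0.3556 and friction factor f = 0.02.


Approach: apply Darcy-Weisbach with the multiple-outlet F-factor, Q = n*q/(3600*1000) m^3/s; v = Q/A; hf = F*f*(L/D)*(v^2/(2g)).
Q = 27*4.403/(3600*1000) = 3.30225e-05 m^3/s
A = pi*(17.07e-3/2)^2 = 2.28853e-04 m^2, so v = Q/A = 0.144296 m/s
hf = 0.3556*0.02*(164/0.01707)*(0.144296^2/(2*9.81)) = 0.07251 m
Therefore the lateral friction head loss = 0.07251 m.
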